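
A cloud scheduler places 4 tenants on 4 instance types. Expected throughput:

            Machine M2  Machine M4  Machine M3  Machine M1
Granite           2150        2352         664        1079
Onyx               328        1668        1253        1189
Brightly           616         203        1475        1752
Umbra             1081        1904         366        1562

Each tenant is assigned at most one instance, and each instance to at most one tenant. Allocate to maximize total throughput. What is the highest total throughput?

Treat this as an assignment problem: match each tenant to one instance.
Optimal: Granite→Machine M2 (2150 ops/s), Onyx→Machine M3 (1253 ops/s), Brightly→Machine M1 (1752 ops/s), Umbra→Machine M4 (1904 ops/s) — total 2150+1253+1752+1904 = 7059 ops/s.
Max-entry greedy (repeatedly take the single best remaining cell) gives 6438 ops/s, worse by 621.
Swapping Onyx↔Granite (Onyx→Machine M2 328 ops/s, Granite→Machine M3 664 ops/s) loses 2411.
Every other assignment is strictly worse.

Maximum total: 7059 ops/s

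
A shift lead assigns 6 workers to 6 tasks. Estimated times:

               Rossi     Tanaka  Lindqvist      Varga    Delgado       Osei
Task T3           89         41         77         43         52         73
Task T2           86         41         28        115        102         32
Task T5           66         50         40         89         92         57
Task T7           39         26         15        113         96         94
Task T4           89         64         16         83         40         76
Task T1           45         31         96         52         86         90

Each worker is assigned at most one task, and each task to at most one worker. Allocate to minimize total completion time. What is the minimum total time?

Minimum total: 225 min

This is a one-to-one assignment (minimum-cost bipartite matching).
Optimal: Rossi→Task T7 (39 min), Tanaka→Task T1 (31 min), Lindqvist→Task T5 (40 min), Varga→Task T3 (43 min), Delgado→Task T4 (40 min), Osei→Task T2 (32 min) — total 39+31+40+43+40+32 = 225 min.
Min-entry greedy (repeatedly take the single cheapest remaining cell) gives 227 min, worse by 2.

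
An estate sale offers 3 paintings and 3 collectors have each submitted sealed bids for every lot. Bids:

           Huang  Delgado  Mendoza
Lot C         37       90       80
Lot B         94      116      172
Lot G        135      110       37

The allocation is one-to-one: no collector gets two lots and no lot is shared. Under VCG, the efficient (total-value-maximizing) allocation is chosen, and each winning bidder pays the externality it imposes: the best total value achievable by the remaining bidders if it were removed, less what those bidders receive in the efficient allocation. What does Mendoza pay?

Efficient allocation: Huang→Lot G ($135), Delgado→Lot C ($90), Mendoza→Lot B ($172); total welfare W = $397.
Mendoza receives Lot B at value $172, so the others get W − 172 = $225.
Without Mendoza: best allocation of the remaining 2 bidders over all 3 lots is Huang→Lot G ($135), Delgado→Lot B ($116), total $251.
VCG payment = (others' best without Mendoza) − (others' welfare with Mendoza) = 251 − 225 = $26.

Mendoza pays $26.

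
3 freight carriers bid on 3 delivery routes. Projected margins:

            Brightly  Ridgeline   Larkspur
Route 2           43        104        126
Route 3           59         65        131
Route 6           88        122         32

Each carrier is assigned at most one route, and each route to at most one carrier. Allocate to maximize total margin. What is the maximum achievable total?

Maximum total: $323k

Treat this as an assignment problem: match each carrier to one route.
Optimal: Brightly→Route 6 ($88k), Ridgeline→Route 2 ($104k), Larkspur→Route 3 ($131k) — total 88+104+131 = $323k.
Max-entry greedy (repeatedly take the single best remaining cell) gives $296k, worse by 27.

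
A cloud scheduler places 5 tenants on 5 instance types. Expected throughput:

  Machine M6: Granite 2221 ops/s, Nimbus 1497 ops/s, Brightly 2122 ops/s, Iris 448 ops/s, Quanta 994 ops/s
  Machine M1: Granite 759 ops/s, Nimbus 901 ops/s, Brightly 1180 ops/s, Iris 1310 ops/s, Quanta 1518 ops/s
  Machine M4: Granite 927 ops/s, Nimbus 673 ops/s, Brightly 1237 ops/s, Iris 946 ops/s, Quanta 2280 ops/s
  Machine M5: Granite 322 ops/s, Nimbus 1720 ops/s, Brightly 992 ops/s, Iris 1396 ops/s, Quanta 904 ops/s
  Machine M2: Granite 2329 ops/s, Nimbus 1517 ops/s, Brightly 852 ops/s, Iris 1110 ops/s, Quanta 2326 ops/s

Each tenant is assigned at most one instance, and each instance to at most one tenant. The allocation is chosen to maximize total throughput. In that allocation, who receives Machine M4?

Quanta receives Machine M4.

This is the linear assignment problem.
Optimal: Granite→Machine M2 (2329 ops/s), Nimbus→Machine M5 (1720 ops/s), Brightly→Machine M6 (2122 ops/s), Iris→Machine M1 (1310 ops/s), Quanta→Machine M4 (2280 ops/s) — total 2329+1720+2122+1310+2280 = 9761 ops/s.
Column-greedy (each instance in turn goes to its best remaining tenant) gives 7806 ops/s, worse by 1955.
Next-best assignment: Granite→Machine M2, Nimbus→Machine M1, Brightly→Machine M6, Iris→Machine M5, Quanta→Machine M4 = 9028 ops/s.
Every other assignment is strictly worse.
Quanta's own top instance is Machine M2 (2326 ops/s), but forcing Quanta→Machine M2 and reassigning the rest optimally gives only 8814 ops/s — worse by 947.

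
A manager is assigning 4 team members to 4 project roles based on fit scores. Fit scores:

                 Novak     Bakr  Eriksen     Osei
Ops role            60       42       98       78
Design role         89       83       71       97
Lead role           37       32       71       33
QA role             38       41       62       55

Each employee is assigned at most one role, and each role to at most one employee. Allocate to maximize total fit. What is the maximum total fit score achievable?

Optimal: Novak→Design role (89 pts), Bakr→QA role (41 pts), Eriksen→Lead role (71 pts), Osei→Ops role (78 pts) — total 89+41+71+78 = 279 pts.

Maximum total: 279 pts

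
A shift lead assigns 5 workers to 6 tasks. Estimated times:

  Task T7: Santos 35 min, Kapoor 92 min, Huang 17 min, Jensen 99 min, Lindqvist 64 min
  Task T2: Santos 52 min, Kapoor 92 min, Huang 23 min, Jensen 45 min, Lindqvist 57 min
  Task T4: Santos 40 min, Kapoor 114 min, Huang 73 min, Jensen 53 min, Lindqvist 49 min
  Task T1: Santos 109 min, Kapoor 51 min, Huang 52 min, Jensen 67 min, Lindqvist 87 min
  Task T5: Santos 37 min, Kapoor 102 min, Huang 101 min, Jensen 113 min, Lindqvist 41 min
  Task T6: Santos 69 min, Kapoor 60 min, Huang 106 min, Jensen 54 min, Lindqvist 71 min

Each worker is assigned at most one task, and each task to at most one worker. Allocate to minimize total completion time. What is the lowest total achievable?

Optimal: Santos→Task T4 (40 min), Kapoor→Task T1 (51 min), Huang→Task T7 (17 min), Jensen→Task T2 (45 min), Lindqvist→Task T5 (41 min) — total 40+51+17+45+41 = 194 min.
Min-entry greedy (repeatedly take the single cheapest remaining cell) gives 199 min, worse by 5.
No other one-to-one assignment undercuts 194 min.

Min total: 194 min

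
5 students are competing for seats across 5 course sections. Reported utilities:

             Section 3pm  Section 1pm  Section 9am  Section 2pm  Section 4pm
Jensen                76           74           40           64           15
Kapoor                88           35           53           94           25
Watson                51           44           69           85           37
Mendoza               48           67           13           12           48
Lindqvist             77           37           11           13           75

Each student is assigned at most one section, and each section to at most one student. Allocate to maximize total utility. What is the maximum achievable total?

Optimal: Jensen→Section 3pm (76 points), Kapoor→Section 2pm (94 points), Watson→Section 9am (69 points), Mendoza→Section 1pm (67 points), Lindqvist→Section 4pm (75 points) — total 76+94+69+67+75 = 381 points.
Next-best assignment: Jensen→Section 2pm, Kapoor→Section 3pm, Watson→Section 9am, Mendoza→Section 1pm, Lindqvist→Section 4pm = 363 points.
Swapping Kapoor↔Lindqvist (Kapoor→Section 4pm 25 points, Lindqvist→Section 2pm 13 points) loses 131.
Every other assignment is strictly worse.

Max total: 381 points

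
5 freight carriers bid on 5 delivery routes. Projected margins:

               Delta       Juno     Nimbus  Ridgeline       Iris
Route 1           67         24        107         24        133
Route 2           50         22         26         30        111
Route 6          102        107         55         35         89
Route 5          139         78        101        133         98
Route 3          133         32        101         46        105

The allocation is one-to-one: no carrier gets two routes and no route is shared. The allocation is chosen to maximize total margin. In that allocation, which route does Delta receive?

Optimal: Delta→Route 3 ($133k), Juno→Route 6 ($107k), Nimbus→Route 1 ($107k), Ridgeline→Route 5 ($133k), Iris→Route 2 ($111k) — total 133+107+107+133+111 = $591k.
Row-greedy (each carrier in turn takes its best remaining route) gives $510k, worse by 81.
Next-best assignment: Delta→Route 3, Juno→Route 6, Nimbus→Route 2, Ridgeline→Route 5, Iris→Route 1 = $532k.
Delta's own top route is Route 5 ($139k), but forcing Delta→Route 5 and reassigning the rest optimally gives only $510k — worse by 81.

Delta receives Route 3.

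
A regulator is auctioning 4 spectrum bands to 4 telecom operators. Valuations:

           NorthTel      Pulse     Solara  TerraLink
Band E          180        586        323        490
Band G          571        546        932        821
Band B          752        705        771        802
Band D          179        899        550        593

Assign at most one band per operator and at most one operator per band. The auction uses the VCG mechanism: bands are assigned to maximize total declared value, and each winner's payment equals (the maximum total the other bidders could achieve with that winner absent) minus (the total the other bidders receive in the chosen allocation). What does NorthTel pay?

Efficient allocation: NorthTel→Band B ($752M), Pulse→Band D ($899M), Solara→Band G ($932M), TerraLink→Band E ($490M); total welfare W = $3073M.
NorthTel receives Band B at value $752M, so the others get W − 752 = $2321M.
Without NorthTel: best allocation of the remaining 3 bidders over all 4 bands is Pulse→Band D ($899M), Solara→Band G ($932M), TerraLink→Band B ($802M), total $2633M.
VCG payment = (others' best without NorthTel) − (others' welfare with NorthTel) = 2633 − 2321 = $312M.

NorthTel pays $312M.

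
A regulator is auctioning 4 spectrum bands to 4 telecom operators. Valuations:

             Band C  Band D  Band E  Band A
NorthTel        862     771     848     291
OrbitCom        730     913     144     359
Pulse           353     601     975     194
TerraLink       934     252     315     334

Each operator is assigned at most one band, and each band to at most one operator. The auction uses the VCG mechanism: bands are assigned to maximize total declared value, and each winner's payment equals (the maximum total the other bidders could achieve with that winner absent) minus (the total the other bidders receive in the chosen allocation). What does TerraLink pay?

TerraLink pays $571M.

Efficient allocation: NorthTel→Band A ($291M), OrbitCom→Band D ($913M), Pulse→Band E ($975M), TerraLink→Band C ($934M); total welfare W = $3113M.
TerraLink receives Band C at value $934M, so the others get W − 934 = $2179M.
Without TerraLink: best allocation of the remaining 3 bidders over all 4 bands is NorthTel→Band C ($862M), OrbitCom→Band D ($913M), Pulse→Band E ($975M), total $2750M.
VCG payment = (others' best without TerraLink) − (others' welfare with TerraLink) = 2750 − 2179 = $571M.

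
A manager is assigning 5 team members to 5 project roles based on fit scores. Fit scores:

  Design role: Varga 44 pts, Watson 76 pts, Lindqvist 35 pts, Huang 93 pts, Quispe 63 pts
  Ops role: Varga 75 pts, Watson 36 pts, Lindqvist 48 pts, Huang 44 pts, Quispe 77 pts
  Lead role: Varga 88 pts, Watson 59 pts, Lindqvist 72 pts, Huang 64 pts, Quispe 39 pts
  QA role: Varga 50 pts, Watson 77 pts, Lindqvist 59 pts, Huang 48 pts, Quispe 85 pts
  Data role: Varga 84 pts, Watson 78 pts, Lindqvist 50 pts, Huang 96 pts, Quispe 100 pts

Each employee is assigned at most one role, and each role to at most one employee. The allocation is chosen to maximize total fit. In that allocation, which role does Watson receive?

Watson receives QA role.

Treat this as an assignment problem: match each employee to one role.
Optimal: Varga→Ops role (75 pts), Watson→QA role (77 pts), Lindqvist→Lead role (72 pts), Huang→Design role (93 pts), Quispe→Data role (100 pts) — total 75+77+72+93+100 = 417 pts.
Max-entry greedy (repeatedly take the single best remaining cell) gives 406 pts, worse by 11.
Swapping Lindqvist↔Varga (Lindqvist→Ops role 48 pts, Varga→Lead role 88 pts) loses 11.
Every other assignment is strictly worse.
Watson's own top role is Data role (78 pts), but forcing Watson→Data role and reassigning the rest optimally gives only 403 pts — worse by 14.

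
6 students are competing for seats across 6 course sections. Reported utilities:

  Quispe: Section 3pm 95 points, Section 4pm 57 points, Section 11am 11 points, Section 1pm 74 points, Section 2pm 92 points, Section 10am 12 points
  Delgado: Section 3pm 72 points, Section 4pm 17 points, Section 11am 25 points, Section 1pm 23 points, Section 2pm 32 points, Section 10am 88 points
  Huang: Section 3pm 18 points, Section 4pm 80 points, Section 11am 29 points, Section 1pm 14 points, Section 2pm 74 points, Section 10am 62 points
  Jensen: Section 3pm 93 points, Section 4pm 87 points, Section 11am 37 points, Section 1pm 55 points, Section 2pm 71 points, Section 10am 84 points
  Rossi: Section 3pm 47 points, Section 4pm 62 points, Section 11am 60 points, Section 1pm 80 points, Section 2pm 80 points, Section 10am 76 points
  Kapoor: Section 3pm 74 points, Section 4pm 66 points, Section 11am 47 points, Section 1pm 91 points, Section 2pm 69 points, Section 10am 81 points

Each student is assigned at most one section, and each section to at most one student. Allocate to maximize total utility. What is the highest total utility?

Optimal: Quispe→Section 2pm (92 points), Delgado→Section 10am (88 points), Huang→Section 4pm (80 points), Jensen→Section 3pm (93 points), Rossi→Section 11am (60 points), Kapoor→Section 1pm (91 points) — total 92+88+80+93+60+91 = 504 points.
Column-greedy (each section in turn goes to its best remaining student) gives 495 points, worse by 9.
No other one-to-one assignment exceeds 504 points.

Maximum total: 504 points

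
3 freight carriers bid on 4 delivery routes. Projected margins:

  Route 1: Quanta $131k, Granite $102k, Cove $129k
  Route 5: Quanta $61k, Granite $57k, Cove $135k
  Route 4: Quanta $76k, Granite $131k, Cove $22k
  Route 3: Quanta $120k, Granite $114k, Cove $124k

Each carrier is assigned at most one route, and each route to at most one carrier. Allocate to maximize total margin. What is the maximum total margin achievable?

Max total: $397k

This is a one-to-one assignment (maximum-weight bipartite matching).
Optimal: Quanta→Route 1 ($131k), Granite→Route 4 ($131k), Cove→Route 5 ($135k) — total 131+131+135 = $397k.
Next-best assignment: Quanta→Route 1, Granite→Route 4, Cove→Route 3 = $386k.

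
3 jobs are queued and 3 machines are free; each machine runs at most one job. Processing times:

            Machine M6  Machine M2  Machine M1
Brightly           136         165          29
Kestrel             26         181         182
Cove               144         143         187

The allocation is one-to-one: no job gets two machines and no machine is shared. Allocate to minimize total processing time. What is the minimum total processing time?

Min total: 198 min

Optimal: Brightly→Machine M1 (29 min), Kestrel→Machine M6 (26 min), Cove→Machine M2 (143 min) — total 29+26+143 = 198 min.
Next-best assignment: Brightly→Machine M1, Kestrel→Machine M2, Cove→Machine M6 = 354 min.
Swapping Cove↔Kestrel (Cove→Machine M6 144 min, Kestrel→Machine M2 181 min) adds 156.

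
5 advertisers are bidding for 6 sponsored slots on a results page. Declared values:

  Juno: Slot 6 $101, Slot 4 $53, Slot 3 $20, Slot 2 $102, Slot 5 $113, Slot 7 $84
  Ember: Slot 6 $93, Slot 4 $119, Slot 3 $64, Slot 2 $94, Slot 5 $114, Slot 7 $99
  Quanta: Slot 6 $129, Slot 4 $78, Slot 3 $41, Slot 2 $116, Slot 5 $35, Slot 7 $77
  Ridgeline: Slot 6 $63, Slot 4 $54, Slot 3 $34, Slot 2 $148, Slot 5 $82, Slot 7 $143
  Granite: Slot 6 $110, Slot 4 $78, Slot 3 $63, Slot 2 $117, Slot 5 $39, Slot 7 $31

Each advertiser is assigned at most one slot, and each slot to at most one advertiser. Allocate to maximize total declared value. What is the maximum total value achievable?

Maximum total: $621

This is the linear assignment problem.
Optimal: Juno→Slot 5 ($113), Ember→Slot 4 ($119), Quanta→Slot 6 ($129), Ridgeline→Slot 7 ($143), Granite→Slot 2 ($117) — total 113+119+129+143+117 = $621.
Column-greedy (each slot in turn goes to its best remaining advertiser) gives $572, worse by 49.
Next-best assignment: Juno→Slot 5, Ember→Slot 4, Quanta→Slot 2, Ridgeline→Slot 7, Granite→Slot 6 = $601.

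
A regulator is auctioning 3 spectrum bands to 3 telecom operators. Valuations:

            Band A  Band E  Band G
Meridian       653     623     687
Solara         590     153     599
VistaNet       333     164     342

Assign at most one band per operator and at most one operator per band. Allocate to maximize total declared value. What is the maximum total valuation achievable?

Treat this as an assignment problem: match each operator to one band.
Optimal: Meridian→Band E ($623M), Solara→Band A ($590M), VistaNet→Band G ($342M) — total 623+590+342 = $1555M.
Max-entry greedy (repeatedly take the single best remaining cell) gives $1441M, worse by 114.

Max total: $1555M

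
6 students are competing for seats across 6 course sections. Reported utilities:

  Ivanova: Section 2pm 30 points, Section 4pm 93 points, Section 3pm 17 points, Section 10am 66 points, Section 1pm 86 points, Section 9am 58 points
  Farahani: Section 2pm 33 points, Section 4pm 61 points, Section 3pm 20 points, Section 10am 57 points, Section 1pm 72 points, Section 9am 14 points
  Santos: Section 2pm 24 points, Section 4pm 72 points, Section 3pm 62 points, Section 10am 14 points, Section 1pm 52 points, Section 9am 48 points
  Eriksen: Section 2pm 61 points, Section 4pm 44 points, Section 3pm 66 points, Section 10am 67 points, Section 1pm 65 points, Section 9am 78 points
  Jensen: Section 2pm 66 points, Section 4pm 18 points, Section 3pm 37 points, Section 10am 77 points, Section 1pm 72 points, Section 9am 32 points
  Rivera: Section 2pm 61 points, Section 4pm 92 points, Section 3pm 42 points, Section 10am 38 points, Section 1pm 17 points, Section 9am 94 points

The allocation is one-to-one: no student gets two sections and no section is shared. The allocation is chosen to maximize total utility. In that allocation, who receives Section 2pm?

Eriksen receives Section 2pm.

Optimal: Ivanova→Section 4pm (93 points), Farahani→Section 1pm (72 points), Santos→Section 3pm (62 points), Eriksen→Section 2pm (61 points), Jensen→Section 10am (77 points), Rivera→Section 9am (94 points) — total 93+72+62+61+77+94 = 459 points.
Max-entry greedy (repeatedly take the single best remaining cell) gives 426 points, worse by 33.
Eriksen's own top section is Section 9am (78 points), but forcing Eriksen→Section 9am and reassigning the rest optimally gives only 443 points — worse by 16.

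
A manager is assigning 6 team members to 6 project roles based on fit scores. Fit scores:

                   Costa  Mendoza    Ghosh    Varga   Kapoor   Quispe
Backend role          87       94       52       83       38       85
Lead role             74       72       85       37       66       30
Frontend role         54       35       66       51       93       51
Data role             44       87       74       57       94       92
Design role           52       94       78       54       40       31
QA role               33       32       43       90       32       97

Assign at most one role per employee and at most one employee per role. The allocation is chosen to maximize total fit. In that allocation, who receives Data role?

Quispe receives Data role.

This is a one-to-one assignment (maximum-weight bipartite matching).
Optimal: Costa→Backend role (87 pts), Mendoza→Design role (94 pts), Ghosh→Lead role (85 pts), Varga→QA role (90 pts), Kapoor→Frontend role (93 pts), Quispe→Data role (92 pts) — total 87+94+85+90+93+92 = 541 pts.
Max-entry greedy (repeatedly take the single best remaining cell) gives 478 pts, worse by 63.
Next-best assignment: Costa→Lead role, Mendoza→Backend role, Ghosh→Design role, Varga→QA role, Kapoor→Frontend role, Quispe→Data role = 521 pts.
No other one-to-one assignment exceeds 541 pts.
Quispe's own top role is QA role (97 pts), but forcing Quispe→QA role and reassigning the rest optimally gives only 515 pts — worse by 26.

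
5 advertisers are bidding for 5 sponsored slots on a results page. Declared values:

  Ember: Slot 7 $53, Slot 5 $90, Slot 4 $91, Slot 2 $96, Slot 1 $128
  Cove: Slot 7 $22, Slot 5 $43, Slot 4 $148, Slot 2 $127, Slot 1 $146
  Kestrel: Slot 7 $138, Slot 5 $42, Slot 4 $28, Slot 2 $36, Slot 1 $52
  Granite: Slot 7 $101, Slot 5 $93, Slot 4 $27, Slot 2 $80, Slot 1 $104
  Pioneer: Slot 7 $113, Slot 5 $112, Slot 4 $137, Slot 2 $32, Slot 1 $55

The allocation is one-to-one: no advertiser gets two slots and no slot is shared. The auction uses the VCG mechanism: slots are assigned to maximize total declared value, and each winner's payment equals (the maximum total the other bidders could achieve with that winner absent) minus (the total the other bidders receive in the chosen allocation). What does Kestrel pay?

Kestrel pays $8.

Efficient allocation: Ember→Slot 1 ($128), Cove→Slot 2 ($127), Kestrel→Slot 7 ($138), Granite→Slot 5 ($93), Pioneer→Slot 4 ($137); total welfare W = $623.
Kestrel receives Slot 7 at value $138, so the others get W − 138 = $485.
Without Kestrel: best allocation of the remaining 4 bidders over all 5 slots is Ember→Slot 1 ($128), Cove→Slot 2 ($127), Granite→Slot 7 ($101), Pioneer→Slot 4 ($137), total $493.
VCG payment = (others' best without Kestrel) − (others' welfare with Kestrel) = 493 − 485 = $8.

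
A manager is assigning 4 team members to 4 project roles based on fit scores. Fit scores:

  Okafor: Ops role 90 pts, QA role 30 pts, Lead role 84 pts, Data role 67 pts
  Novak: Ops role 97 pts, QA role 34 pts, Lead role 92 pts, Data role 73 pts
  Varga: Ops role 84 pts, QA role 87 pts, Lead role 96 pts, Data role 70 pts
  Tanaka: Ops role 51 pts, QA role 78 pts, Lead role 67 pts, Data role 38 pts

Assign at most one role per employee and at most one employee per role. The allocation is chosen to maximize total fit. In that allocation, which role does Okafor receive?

This is a one-to-one assignment (maximum-weight bipartite matching).
Optimal: Okafor→Data role (67 pts), Novak→Ops role (97 pts), Varga→Lead role (96 pts), Tanaka→QA role (78 pts) — total 67+97+96+78 = 338 pts.
Row-greedy (each employee in turn takes its best remaining role) gives 307 pts, worse by 31.
Next-best assignment: Okafor→Ops role, Novak→Data role, Varga→Lead role, Tanaka→QA role = 337 pts.
Checked against all permutations: 338 pts is optimal.
Okafor's own top role is Ops role (90 pts), but forcing Okafor→Ops role and reassigning the rest optimally gives only 337 pts — worse by 1.

Okafor receives Data role.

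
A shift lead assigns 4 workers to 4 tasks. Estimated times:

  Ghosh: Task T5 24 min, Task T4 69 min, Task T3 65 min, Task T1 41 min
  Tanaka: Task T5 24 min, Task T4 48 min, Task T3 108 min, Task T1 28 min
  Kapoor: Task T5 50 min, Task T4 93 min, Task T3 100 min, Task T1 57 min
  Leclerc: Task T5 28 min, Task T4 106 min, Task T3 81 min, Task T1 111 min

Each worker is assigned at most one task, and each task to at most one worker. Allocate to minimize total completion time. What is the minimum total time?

Min total: 198 min

This is a one-to-one assignment (minimum-cost bipartite matching).
Optimal: Ghosh→Task T3 (65 min), Tanaka→Task T4 (48 min), Kapoor→Task T1 (57 min), Leclerc→Task T5 (28 min) — total 65+48+57+28 = 198 min.
Row-greedy (each worker in turn takes its cheapest remaining task) gives 226 min, worse by 28.
Next-best assignment: Ghosh→Task T5, Tanaka→Task T4, Kapoor→Task T1, Leclerc→Task T3 = 210 min.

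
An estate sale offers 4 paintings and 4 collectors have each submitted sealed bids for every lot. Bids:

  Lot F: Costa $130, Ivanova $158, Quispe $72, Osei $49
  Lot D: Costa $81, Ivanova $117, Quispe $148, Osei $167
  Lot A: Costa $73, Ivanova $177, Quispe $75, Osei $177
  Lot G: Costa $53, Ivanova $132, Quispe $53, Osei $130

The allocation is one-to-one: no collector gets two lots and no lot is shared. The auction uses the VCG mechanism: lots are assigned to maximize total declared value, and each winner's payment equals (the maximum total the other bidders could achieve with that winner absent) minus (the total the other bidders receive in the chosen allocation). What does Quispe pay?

Efficient allocation: Costa→Lot F ($130), Ivanova→Lot G ($132), Quispe→Lot D ($148), Osei→Lot A ($177); total welfare W = $587.
Quispe receives Lot D at value $148, so the others get W − 148 = $439.
Without Quispe: best allocation of the remaining 3 bidders over all 4 lots is Costa→Lot F ($130), Ivanova→Lot A ($177), Osei→Lot D ($167), total $474.
VCG payment = (others' best without Quispe) − (others' welfare with Quispe) = 474 − 439 = $35.

Quispe pays $35.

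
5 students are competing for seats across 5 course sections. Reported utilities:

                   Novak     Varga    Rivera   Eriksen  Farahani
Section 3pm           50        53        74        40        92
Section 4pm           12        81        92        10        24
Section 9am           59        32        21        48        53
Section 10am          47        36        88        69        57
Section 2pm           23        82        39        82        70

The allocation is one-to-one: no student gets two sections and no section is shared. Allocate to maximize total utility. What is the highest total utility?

Treat this as an assignment problem: match each student to one section.
Optimal: Novak→Section 9am (59 points), Varga→Section 4pm (81 points), Rivera→Section 10am (88 points), Eriksen→Section 2pm (82 points), Farahani→Section 3pm (92 points) — total 59+81+88+82+92 = 402 points.
Column-greedy (each section in turn goes to its best remaining student) gives 394 points, worse by 8.
Swapping Varga↔Farahani (Varga→Section 3pm 53 points, Farahani→Section 4pm 24 points) loses 96.

Max total: 402 points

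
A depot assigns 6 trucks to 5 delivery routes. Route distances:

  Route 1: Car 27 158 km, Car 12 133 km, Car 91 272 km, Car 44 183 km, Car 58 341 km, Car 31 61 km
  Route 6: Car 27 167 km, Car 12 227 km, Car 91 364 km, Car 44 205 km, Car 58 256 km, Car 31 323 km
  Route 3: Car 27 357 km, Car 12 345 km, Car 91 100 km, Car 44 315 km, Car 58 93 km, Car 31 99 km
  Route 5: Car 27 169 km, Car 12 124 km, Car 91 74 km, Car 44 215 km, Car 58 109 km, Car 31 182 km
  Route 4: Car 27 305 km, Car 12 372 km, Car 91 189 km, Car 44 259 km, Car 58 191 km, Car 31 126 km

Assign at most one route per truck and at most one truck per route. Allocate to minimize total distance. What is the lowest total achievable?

Min total: 593 km

This is the linear assignment problem.
Optimal: Car 12→Route 1 (133 km), Car 27→Route 6 (167 km), Car 58→Route 3 (93 km), Car 91→Route 5 (74 km), Car 31→Route 4 (126 km) — total 133+167+93+74+126 = 593 km.
Min-entry greedy (repeatedly take the single cheapest remaining cell) gives 654 km, worse by 61.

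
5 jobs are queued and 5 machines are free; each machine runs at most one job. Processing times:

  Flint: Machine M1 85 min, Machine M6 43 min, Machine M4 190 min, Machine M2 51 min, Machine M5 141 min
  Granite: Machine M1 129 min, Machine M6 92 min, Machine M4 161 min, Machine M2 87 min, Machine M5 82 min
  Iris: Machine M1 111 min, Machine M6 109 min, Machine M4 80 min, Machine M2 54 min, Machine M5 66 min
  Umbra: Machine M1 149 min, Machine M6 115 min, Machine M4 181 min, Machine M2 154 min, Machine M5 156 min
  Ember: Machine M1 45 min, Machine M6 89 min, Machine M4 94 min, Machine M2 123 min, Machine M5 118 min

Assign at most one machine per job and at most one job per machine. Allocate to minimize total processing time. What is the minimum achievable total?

Minimum total: 373 min

This is the linear assignment problem.
Optimal: Flint→Machine M2 (51 min), Granite→Machine M5 (82 min), Iris→Machine M4 (80 min), Umbra→Machine M6 (115 min), Ember→Machine M1 (45 min) — total 51+82+80+115+45 = 373 min.
Min-entry greedy (repeatedly take the single cheapest remaining cell) gives 405 min, worse by 32.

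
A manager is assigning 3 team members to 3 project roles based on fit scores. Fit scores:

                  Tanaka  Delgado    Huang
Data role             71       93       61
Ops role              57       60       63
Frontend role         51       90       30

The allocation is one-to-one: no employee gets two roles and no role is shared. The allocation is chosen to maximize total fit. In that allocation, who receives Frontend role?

Delgado receives Frontend role.

Optimal: Tanaka→Data role (71 pts), Delgado→Frontend role (90 pts), Huang→Ops role (63 pts) — total 71+90+63 = 224 pts.
Max-entry greedy (repeatedly take the single best remaining cell) gives 207 pts, worse by 17.
Delgado's own top role is Data role (93 pts), but forcing Delgado→Data role and reassigning the rest optimally gives only 207 pts — worse by 17.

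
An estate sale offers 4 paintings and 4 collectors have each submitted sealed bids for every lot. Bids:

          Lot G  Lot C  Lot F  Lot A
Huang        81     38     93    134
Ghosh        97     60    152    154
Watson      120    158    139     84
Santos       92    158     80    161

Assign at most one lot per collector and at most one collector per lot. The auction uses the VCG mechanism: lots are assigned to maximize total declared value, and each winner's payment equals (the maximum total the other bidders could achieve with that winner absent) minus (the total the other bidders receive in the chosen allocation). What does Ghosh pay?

Ghosh pays $19.

Efficient allocation: Huang→Lot A ($134), Ghosh→Lot F ($152), Watson→Lot G ($120), Santos→Lot C ($158); total welfare W = $564.
Ghosh receives Lot F at value $152, so the others get W − 152 = $412.
Without Ghosh: best allocation of the remaining 3 bidders over all 4 lots is Huang→Lot A ($134), Watson→Lot F ($139), Santos→Lot C ($158), total $431.
VCG payment = (others' best without Ghosh) − (others' welfare with Ghosh) = 431 − 412 = $19.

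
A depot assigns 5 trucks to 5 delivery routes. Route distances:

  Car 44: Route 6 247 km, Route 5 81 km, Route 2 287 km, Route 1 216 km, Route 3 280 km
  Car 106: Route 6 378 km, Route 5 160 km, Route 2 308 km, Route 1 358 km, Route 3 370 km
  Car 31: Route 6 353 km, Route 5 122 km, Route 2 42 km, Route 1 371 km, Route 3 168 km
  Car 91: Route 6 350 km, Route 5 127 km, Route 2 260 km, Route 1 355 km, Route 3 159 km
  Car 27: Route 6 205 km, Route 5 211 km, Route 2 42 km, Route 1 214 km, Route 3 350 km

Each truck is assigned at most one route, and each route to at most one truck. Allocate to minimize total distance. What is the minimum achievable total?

Optimal: Car 44→Route 1 (216 km), Car 106→Route 5 (160 km), Car 31→Route 2 (42 km), Car 91→Route 3 (159 km), Car 27→Route 6 (205 km) — total 216+160+42+159+205 = 782 km.
Column-greedy (each route in turn goes to its cheapest remaining truck) gives 1053 km, worse by 271.
Next-best assignment: Car 44→Route 6, Car 106→Route 5, Car 31→Route 2, Car 91→Route 3, Car 27→Route 1 = 822 km.
Checked against all permutations: 782 km is optimal.

Min total: 782 km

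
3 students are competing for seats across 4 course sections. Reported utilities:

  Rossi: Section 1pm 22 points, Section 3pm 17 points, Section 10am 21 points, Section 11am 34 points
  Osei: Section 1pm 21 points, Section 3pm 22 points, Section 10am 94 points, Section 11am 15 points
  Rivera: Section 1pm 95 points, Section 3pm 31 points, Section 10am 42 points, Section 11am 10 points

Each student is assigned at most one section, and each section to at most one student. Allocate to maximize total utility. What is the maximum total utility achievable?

This is a one-to-one assignment (maximum-weight bipartite matching).
Optimal: Rossi→Section 11am (34 points), Osei→Section 10am (94 points), Rivera→Section 1pm (95 points) — total 34+94+95 = 223 points.
Column-greedy (each section in turn goes to its best remaining student) gives 138 points, worse by 85.
No other one-to-one assignment exceeds 223 points.

Maximum total: 223 points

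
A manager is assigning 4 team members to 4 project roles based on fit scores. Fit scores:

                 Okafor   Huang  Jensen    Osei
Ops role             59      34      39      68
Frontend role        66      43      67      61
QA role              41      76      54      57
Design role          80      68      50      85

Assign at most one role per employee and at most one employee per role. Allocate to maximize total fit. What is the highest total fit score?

Treat this as an assignment problem: match each employee to one role.
Optimal: Okafor→Design role (80 pts), Huang→QA role (76 pts), Jensen→Frontend role (67 pts), Osei→Ops role (68 pts) — total 80+76+67+68 = 291 pts.
Max-entry greedy (repeatedly take the single best remaining cell) gives 287 pts, worse by 4.
Next-best assignment: Okafor→Ops role, Huang→QA role, Jensen→Frontend role, Osei→Design role = 287 pts.
Swapping Osei↔Huang (Osei→QA role 57 pts, Huang→Ops role 34 pts) loses 53.

Maximum total: 291 pts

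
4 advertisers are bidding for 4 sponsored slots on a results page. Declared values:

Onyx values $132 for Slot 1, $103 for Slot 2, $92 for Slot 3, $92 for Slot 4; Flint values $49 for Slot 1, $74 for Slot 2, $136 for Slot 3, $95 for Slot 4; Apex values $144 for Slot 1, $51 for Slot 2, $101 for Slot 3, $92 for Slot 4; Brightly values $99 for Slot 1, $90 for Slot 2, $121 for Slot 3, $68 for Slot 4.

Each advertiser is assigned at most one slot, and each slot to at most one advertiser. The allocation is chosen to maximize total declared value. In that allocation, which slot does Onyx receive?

Onyx receives Slot 2.

Optimal: Onyx→Slot 2 ($103), Flint→Slot 4 ($95), Apex→Slot 1 ($144), Brightly→Slot 3 ($121) — total 103+95+144+121 = $463.
Max-entry greedy (repeatedly take the single best remaining cell) gives $451, worse by 12.
Next-best assignment: Onyx→Slot 4, Flint→Slot 3, Apex→Slot 1, Brightly→Slot 2 = $462.
Onyx's own top slot is Slot 1 ($132), but forcing Onyx→Slot 1 and reassigning the rest optimally gives only $450 — worse by 13.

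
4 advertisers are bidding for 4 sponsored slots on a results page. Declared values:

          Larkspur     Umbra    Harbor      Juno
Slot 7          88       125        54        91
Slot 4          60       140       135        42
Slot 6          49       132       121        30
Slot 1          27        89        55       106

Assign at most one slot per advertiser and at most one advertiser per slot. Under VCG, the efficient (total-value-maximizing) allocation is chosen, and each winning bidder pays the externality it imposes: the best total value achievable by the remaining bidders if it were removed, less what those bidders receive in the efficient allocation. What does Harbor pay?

Efficient allocation: Larkspur→Slot 7 ($88), Umbra→Slot 6 ($132), Harbor→Slot 4 ($135), Juno→Slot 1 ($106); total welfare W = $461.
Harbor receives Slot 4 at value $135, so the others get W − 135 = $326.
Without Harbor: best allocation of the remaining 3 bidders over all 4 slots is Larkspur→Slot 7 ($88), Umbra→Slot 4 ($140), Juno→Slot 1 ($106), total $334.
VCG payment = (others' best without Harbor) − (others' welfare with Harbor) = 334 − 326 = $8.

Harbor pays $8.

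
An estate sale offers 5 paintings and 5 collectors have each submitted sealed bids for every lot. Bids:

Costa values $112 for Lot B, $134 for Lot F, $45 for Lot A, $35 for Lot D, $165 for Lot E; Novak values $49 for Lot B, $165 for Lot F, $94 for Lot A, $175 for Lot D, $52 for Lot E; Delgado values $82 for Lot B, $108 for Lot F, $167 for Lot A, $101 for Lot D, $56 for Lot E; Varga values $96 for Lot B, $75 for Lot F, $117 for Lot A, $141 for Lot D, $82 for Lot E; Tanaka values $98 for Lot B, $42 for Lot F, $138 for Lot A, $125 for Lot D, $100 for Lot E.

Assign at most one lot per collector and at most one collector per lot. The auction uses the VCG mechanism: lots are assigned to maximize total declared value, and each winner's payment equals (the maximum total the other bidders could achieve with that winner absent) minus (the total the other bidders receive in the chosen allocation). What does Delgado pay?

Efficient allocation: Costa→Lot E ($165), Novak→Lot F ($165), Delgado→Lot A ($167), Varga→Lot D ($141), Tanaka→Lot B ($98); total welfare W = $736.
Delgado receives Lot A at value $167, so the others get W − 167 = $569.
Without Delgado: best allocation of the remaining 4 bidders over all 5 lots is Costa→Lot E ($165), Novak→Lot F ($165), Varga→Lot D ($141), Tanaka→Lot A ($138), total $609.
VCG payment = (others' best without Delgado) − (others' welfare with Delgado) = 609 − 569 = $40.

Delgado pays $40.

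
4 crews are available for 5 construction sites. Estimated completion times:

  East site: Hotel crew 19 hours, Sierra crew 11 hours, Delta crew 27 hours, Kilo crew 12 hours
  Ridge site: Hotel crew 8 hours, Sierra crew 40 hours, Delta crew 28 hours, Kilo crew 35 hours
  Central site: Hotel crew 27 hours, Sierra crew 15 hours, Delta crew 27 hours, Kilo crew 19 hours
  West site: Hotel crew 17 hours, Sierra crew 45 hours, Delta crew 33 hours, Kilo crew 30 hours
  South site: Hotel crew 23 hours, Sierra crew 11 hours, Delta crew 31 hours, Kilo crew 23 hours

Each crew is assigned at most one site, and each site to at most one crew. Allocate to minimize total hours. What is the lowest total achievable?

Minimum total: 58 hours

Treat this as an assignment problem: match each crew to one site.
Optimal: Hotel crew→Ridge site (8 hours), Sierra crew→South site (11 hours), Delta crew→Central site (27 hours), Kilo crew→East site (12 hours) — total 8+11+27+12 = 58 hours.
Min-entry greedy (repeatedly take the single cheapest remaining cell) gives 69 hours, worse by 11.
Next-best assignment: Hotel crew→Ridge site, Sierra crew→South site, Delta crew→West site, Kilo crew→East site = 64 hours.
Swapping Kilo crew↔Hotel crew (Kilo crew→Ridge site 35 hours, Hotel crew→East site 19 hours) adds 34.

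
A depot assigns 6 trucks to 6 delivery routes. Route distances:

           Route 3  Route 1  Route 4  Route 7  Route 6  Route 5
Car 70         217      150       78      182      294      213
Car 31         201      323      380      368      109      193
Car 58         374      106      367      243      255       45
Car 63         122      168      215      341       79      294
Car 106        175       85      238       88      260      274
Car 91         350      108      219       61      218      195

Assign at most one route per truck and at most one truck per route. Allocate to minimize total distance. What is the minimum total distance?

Treat this as an assignment problem: match each truck to one route.
Optimal: Car 70→Route 4 (78 km), Car 31→Route 6 (109 km), Car 58→Route 5 (45 km), Car 63→Route 3 (122 km), Car 106→Route 1 (85 km), Car 91→Route 7 (61 km) — total 78+109+45+122+85+61 = 500 km.
Min-entry greedy (repeatedly take the single cheapest remaining cell) gives 549 km, worse by 49.

Minimum total: 500 km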